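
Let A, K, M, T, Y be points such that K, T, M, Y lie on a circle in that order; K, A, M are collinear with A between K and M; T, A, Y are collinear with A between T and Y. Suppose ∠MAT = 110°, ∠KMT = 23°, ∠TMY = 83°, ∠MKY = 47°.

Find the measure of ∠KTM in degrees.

∠KTM = 107°

1. ∠MTY = 47°  [△TAM]
2. ∠MYT = 50°  [△TMY]
3. ∠MKT = 50°  [same arc TM]
4. ∠KTM = 107°  [△KTM]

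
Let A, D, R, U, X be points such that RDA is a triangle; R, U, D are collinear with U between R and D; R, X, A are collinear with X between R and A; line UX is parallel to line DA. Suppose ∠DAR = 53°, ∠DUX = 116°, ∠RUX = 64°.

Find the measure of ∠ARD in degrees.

∠ARD = 63°

1. ∠RXU = 53°  [UX∥DA, corresponding at X]
2. ∠URX = 63°  [△RUX]
3. ∠ARD = 63°  [U on RD, X on RA]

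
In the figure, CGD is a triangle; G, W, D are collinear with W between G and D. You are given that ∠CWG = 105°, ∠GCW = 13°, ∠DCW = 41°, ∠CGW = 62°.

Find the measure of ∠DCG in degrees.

1. ∠CWD = 75°  [linear pair at W on GD]
2. ∠CDW = 64°  [△CWD]
3. ∠CGD = 62°  [W on ray GD]
4. ∠CDG = 64°  [W on ray DG]
5. ∠DCG = 54°  [△CGD]

∠DCG = 54°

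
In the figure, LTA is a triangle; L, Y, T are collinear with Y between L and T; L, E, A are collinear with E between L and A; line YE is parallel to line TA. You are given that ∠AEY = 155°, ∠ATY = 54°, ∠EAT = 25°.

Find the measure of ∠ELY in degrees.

∠ELY = 101°

1. ∠ATL = 54°  [Y on ray TL]
2. ∠LAT = 25°  [E on ray AL]
3. ∠ALT = 101°  [△LTA]
4. ∠ELY = 101°  [Y on LT, E on LA]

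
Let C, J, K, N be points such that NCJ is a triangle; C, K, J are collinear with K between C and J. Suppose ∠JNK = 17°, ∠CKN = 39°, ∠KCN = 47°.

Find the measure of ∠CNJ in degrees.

∠CNJ = 111°

1. ∠JKN = 141°  [linear pair at K on CJ]
2. ∠JCN = 47°  [K on ray CJ]
3. ∠KJN = 22°  [△NKJ]
4. ∠CJN = 22°  [K on ray JC]
5. ∠CNJ = 111°  [△NCJ]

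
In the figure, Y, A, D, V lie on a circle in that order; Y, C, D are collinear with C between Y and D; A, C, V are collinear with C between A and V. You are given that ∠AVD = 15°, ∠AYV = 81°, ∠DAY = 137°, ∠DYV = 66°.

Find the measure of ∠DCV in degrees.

1. ∠DVY = 43°  [cyclic YADV, opposite ∠A+∠V]
2. ∠VDY = 71°  [△YDV]
3. ∠DCV = 94°  [△DCV]

∠DCV = 94°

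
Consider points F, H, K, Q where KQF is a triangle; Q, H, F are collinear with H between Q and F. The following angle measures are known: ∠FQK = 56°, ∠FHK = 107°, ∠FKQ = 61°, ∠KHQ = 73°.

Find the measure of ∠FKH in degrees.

∠FKH = 10°

1. ∠KFQ = 63°  [△KQF]
2. ∠HFK = 63°  [H on ray FQ]
3. ∠FKH = 10°  [△KHF]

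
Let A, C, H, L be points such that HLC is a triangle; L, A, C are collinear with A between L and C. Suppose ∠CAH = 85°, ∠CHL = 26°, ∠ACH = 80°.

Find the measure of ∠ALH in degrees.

∠ALH = 74°

1. ∠HCL = 80°  [A on ray CL]
2. ∠CLH = 74°  [△HLC]
3. ∠ALH = 74°  [A on ray LC]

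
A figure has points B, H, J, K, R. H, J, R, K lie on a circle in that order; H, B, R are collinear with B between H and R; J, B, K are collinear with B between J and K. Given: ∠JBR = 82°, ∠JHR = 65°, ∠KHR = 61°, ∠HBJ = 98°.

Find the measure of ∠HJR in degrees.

1. ∠KJR = 61°  [same arc RK]
2. ∠HRJ = 37°  [△JBR]
3. ∠HJR = 78°  [△HJR]

∠HJR = 78°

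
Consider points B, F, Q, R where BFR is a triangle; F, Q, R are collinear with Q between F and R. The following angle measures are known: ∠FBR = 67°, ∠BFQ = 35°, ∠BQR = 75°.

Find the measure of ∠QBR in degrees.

1. ∠BFR = 35°  [Q on ray FR]
2. ∠BRF = 78°  [△BFR]
3. ∠BRQ = 78°  [Q on ray RF]
4. ∠QBR = 27°  [△BQR]

∠QBR = 27°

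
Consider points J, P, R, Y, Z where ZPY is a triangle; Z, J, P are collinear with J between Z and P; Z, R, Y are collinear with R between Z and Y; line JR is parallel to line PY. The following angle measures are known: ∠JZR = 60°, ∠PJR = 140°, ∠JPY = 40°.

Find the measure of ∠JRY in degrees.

1. ∠RJZ = 40°  [linear pair at J on ZP]
2. ∠JRZ = 80°  [△ZJR]
3. ∠JRY = 100°  [linear pair at R on ZY]

∠JRY = 100°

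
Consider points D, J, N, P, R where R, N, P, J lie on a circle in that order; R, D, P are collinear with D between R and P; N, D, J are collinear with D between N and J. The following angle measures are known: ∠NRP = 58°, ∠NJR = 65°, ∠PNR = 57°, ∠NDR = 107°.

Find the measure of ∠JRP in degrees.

1. ∠NJP = 58°  [same arc NP]
2. ∠PJR = 123°  [cyclic RNPJ, opposite ∠N+∠J]
3. ∠JDP = 107°  [vertical angles at D]
4. ∠JPR = 15°  [△PDJ]
5. ∠JRP = 42°  [△RPJ]

∠JRP = 42°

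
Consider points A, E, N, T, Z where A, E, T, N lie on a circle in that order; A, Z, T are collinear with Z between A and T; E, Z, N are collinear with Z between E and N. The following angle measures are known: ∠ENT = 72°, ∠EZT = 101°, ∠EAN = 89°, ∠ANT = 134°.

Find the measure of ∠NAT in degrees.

1. ∠ETN = 91°  [cyclic AETN, opposite ∠A+∠T]
2. ∠NET = 17°  [△ETN]
3. ∠NAT = 17°  [same arc TN]

∠NAT = 17°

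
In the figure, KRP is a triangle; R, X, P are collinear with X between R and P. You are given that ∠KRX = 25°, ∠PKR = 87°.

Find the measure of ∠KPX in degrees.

∠KPX = 68°

1. ∠KRP = 25°  [X on ray RP]
2. ∠KPR = 68°  [△KRP]
3. ∠KPX = 68°  [X on ray PR]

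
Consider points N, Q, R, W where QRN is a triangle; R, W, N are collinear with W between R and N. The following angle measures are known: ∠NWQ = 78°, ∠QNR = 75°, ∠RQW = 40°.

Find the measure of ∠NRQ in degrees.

∠NRQ = 38°

1. ∠QWR = 102°  [linear pair at W on RN]
2. ∠QRW = 38°  [△QRW]
3. ∠NRQ = 38°  [W on ray RN]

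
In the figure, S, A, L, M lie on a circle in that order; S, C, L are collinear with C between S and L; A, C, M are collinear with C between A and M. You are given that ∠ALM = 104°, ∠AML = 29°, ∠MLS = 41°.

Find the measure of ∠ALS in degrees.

∠ALS = 63°

1. ∠ASM = 76°  [cyclic SALM, opposite ∠S+∠L]
2. ∠MAS = 41°  [same arc SM]
3. ∠AMS = 63°  [△SAM]
4. ∠ALS = 63°  [same arc SA]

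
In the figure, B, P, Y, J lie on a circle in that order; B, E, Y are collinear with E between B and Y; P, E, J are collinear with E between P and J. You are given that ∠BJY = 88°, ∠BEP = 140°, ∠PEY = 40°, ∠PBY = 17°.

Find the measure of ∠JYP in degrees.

∠JYP = 94°

1. ∠BPY = 92°  [cyclic BPYJ, opposite ∠P+∠J]
2. ∠PJY = 17°  [same arc PY]
3. ∠BYP = 71°  [△BPY]
4. ∠JPY = 69°  [△PEY]
5. ∠JYP = 94°  [△PYJ]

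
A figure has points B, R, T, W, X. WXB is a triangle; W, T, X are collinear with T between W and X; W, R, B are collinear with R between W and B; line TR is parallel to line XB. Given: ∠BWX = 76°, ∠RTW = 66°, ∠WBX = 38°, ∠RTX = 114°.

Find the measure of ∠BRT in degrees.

∠BRT = 142°

1. ∠RWT = 76°  [T on WX, R on WB]
2. ∠TRW = 38°  [△WTR]
3. ∠BRT = 142°  [linear pair at R on WB]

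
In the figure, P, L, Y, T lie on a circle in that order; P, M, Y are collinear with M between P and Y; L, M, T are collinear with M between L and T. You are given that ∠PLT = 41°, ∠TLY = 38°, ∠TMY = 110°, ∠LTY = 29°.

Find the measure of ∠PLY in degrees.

∠PLY = 79°

1. ∠PYT = 41°  [same arc PT]
2. ∠TPY = 38°  [same arc YT]
3. ∠PTY = 101°  [△PYT]
4. ∠PLY = 79°  [cyclic PLYT, opposite ∠L+∠T]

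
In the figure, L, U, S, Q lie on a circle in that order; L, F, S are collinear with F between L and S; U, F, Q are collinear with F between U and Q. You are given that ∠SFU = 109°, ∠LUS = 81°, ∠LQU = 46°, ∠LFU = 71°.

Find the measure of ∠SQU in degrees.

∠SQU = 53°

1. ∠LFQ = 109°  [vertical angles at F]
2. ∠LQS = 99°  [cyclic LUSQ, opposite ∠U+∠Q]
3. ∠QLS = 25°  [△LFQ]
4. ∠QFS = 71°  [vertical angles at F]
5. ∠LSQ = 56°  [△LSQ]
6. ∠SQU = 53°  [△SFQ]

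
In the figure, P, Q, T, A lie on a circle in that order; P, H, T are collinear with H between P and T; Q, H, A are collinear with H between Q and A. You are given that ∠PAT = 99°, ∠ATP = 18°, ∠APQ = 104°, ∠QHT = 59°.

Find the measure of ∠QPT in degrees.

1. ∠AQP = 18°  [same arc PA]
2. ∠PHQ = 121°  [linear pair at H on PT]
3. ∠QPT = 41°  [△PHQ]

∠QPT = 41°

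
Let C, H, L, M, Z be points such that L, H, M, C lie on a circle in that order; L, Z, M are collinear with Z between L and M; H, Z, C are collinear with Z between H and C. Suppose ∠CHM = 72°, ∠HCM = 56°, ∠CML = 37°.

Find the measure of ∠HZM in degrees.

∠HZM = 93°

1. ∠HLM = 56°  [same arc HM]
2. ∠CHL = 37°  [same arc LC]
3. ∠HZL = 87°  [△LZH]
4. ∠HZM = 93°  [linear pair at Z on LM]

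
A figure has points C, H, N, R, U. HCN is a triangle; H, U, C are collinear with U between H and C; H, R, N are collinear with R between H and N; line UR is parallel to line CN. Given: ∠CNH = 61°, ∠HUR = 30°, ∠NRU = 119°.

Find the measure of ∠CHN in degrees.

1. ∠HRU = 61°  [UR∥CN, corresponding at R]
2. ∠RHU = 89°  [△HUR]
3. ∠CHN = 89°  [U on HC, R on HN]

∠CHN = 89°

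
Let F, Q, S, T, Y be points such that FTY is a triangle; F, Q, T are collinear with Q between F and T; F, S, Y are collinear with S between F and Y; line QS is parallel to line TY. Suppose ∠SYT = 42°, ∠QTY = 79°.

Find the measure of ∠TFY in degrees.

1. ∠FYT = 42°  [S on ray YF]
2. ∠FTY = 79°  [Q on ray TF]
3. ∠TFY = 59°  [△FTY]

∠TFY = 59°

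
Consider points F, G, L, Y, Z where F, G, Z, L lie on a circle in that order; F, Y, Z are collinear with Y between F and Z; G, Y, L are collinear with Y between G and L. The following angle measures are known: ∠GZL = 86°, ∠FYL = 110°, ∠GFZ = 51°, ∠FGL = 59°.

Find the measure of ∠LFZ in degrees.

∠LFZ = 43°

1. ∠GFL = 94°  [cyclic FGZL, opposite ∠F+∠Z]
2. ∠FLG = 27°  [△FGL]
3. ∠LFZ = 43°  [△FYL]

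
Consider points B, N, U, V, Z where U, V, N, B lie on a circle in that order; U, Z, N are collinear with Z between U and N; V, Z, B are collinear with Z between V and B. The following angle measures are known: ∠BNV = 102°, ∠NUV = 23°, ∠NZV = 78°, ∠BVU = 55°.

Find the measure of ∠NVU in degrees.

1. ∠BUV = 78°  [cyclic UVNB, opposite ∠U+∠N]
2. ∠BZU = 78°  [vertical angles at Z]
3. ∠BNU = 55°  [same arc UB]
4. ∠UBV = 47°  [△UVB]
5. ∠BUN = 55°  [△UZB]
6. ∠NBU = 70°  [△UNB]
7. ∠NVU = 110°  [cyclic UVNB, opposite ∠V+∠B]

∠NVU = 110°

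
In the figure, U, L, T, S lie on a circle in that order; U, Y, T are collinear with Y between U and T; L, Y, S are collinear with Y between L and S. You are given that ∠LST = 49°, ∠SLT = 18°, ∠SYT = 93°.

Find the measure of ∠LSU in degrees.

1. ∠SUT = 18°  [same arc TS]
2. ∠SYU = 87°  [linear pair at Y on UT]
3. ∠LSU = 75°  [△UYS]

∠LSU = 75°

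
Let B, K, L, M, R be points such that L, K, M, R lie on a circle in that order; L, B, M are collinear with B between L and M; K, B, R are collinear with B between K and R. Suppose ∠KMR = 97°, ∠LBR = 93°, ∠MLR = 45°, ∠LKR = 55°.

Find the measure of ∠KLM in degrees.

1. ∠KBM = 93°  [vertical angles at B]
2. ∠KBL = 87°  [linear pair at B on LM]
3. ∠KLM = 38°  [△LBK]

∠KLM = 38°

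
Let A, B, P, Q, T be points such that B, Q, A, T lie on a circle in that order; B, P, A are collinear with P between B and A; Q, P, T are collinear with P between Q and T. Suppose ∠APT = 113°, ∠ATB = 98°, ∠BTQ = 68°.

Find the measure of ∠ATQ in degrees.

1. ∠AQB = 82°  [cyclic BQAT, opposite ∠Q+∠T]
2. ∠BAQ = 68°  [same arc BQ]
3. ∠ABQ = 30°  [△BQA]
4. ∠ATQ = 30°  [same arc QA]

∠ATQ = 30°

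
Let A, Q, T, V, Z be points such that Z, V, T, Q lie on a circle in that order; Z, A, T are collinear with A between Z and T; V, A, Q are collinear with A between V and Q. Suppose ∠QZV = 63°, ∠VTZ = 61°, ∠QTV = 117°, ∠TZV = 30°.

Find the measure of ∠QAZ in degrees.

∠QAZ = 86°

1. ∠VQZ = 61°  [same arc ZV]
2. ∠TVZ = 89°  [△ZVT]
3. ∠QVZ = 56°  [△ZVQ]
4. ∠TQZ = 91°  [cyclic ZVTQ, opposite ∠V+∠Q]
5. ∠QTZ = 56°  [same arc ZQ]
6. ∠QZT = 33°  [△ZTQ]
7. ∠QAZ = 86°  [△ZAQ]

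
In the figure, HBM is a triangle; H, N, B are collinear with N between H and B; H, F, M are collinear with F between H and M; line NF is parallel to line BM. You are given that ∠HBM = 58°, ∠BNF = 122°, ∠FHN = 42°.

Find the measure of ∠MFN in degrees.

∠MFN = 100°

1. ∠FNH = 58°  [NF∥BM, corresponding at N]
2. ∠HFN = 80°  [△HNF]
3. ∠MFN = 100°  [linear pair at F on HM]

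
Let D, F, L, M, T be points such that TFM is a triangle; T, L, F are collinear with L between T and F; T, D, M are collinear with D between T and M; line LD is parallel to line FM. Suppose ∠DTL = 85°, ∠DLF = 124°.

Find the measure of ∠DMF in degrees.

1. ∠DLT = 56°  [linear pair at L on TF]
2. ∠LDT = 39°  [△TLD]
3. ∠LDM = 141°  [linear pair at D on TM]
4. ∠DMF = 39°  [LD∥FM, co-interior at M–D]

∠DMF = 39°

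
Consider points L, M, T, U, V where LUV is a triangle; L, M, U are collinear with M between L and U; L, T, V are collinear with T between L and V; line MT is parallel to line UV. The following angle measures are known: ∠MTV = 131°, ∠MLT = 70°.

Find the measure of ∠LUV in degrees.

1. ∠LTM = 49°  [linear pair at T on LV]
2. ∠LMT = 61°  [△LMT]
3. ∠LUV = 61°  [MT∥UV, corresponding at M]

∠LUV = 61°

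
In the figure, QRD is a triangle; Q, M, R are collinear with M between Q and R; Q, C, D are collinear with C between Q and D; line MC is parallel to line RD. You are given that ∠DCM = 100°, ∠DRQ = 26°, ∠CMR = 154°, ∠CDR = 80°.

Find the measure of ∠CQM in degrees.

1. ∠MCQ = 80°  [linear pair at C on QD]
2. ∠CMQ = 26°  [MC∥RD, corresponding at M]
3. ∠CQM = 74°  [△QMC]

∠CQM = 74°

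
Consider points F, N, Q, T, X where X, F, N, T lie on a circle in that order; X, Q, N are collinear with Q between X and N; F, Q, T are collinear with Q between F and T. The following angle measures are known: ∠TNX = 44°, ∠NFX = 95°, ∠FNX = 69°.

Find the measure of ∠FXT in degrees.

∠FXT = 67°

1. ∠TFX = 44°  [same arc XT]
2. ∠FTX = 69°  [same arc XF]
3. ∠FXT = 67°  [△XFT]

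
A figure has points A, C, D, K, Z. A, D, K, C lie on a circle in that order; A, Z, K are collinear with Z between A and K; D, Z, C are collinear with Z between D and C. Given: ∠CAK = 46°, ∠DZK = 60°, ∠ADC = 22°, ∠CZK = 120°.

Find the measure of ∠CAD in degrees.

1. ∠CDK = 46°  [same arc KC]
2. ∠AKC = 22°  [same arc AC]
3. ∠DCK = 38°  [△KZC]
4. ∠CKD = 96°  [△DKC]
5. ∠CAD = 84°  [cyclic ADKC, opposite ∠A+∠K]

∠CAD = 84°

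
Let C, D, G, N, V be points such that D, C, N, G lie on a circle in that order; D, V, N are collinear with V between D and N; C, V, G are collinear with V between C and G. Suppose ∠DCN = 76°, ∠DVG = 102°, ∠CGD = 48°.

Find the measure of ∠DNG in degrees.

∠DNG = 46°

1. ∠DGN = 104°  [cyclic DCNG, opposite ∠C+∠G]
2. ∠GDN = 30°  [△DVG]
3. ∠DNG = 46°  [△DNG]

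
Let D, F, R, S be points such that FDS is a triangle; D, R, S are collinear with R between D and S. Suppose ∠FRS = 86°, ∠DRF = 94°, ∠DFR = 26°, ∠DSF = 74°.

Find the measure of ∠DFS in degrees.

1. ∠FDR = 60°  [△FDR]
2. ∠FDS = 60°  [R on ray DS]
3. ∠DFS = 46°  [△FDS]

∠DFS = 46°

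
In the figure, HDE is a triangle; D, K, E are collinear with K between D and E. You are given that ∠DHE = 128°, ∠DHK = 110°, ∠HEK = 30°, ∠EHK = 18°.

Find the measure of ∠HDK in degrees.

1. ∠EKH = 132°  [△HKE]
2. ∠DKH = 48°  [linear pair at K on DE]
3. ∠HDK = 22°  [△HDK]

∠HDK = 22°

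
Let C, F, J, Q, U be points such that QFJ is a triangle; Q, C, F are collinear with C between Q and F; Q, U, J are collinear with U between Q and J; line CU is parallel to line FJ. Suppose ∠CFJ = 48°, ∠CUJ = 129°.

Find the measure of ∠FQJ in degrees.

∠FQJ = 81°

1. ∠JFQ = 48°  [C on ray FQ]
2. ∠CUQ = 51°  [linear pair at U on QJ]
3. ∠QCU = 48°  [CU∥FJ, corresponding at C]
4. ∠CQU = 81°  [△QCU]
5. ∠FQJ = 81°  [C on QF, U on QJ]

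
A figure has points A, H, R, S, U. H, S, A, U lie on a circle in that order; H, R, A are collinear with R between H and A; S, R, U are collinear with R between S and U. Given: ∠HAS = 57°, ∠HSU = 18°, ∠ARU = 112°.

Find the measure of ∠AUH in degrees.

∠AUH = 107°

1. ∠HUS = 57°  [same arc HS]
2. ∠HAU = 18°  [same arc HU]
3. ∠HRU = 68°  [linear pair at R on HA]
4. ∠AHU = 55°  [△HRU]
5. ∠AUH = 107°  [△HAU]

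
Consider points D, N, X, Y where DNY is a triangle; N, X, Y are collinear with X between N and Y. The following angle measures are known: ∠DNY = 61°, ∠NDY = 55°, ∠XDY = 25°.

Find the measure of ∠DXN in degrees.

∠DXN = 89°

1. ∠DYN = 64°  [△DNY]
2. ∠DYX = 64°  [X on ray YN]
3. ∠DXY = 91°  [△DXY]
4. ∠DXN = 89°  [linear pair at X on NY]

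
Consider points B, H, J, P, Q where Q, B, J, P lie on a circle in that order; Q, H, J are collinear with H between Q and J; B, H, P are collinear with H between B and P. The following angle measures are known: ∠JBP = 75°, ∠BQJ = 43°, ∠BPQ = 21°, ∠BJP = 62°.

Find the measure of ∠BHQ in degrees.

1. ∠BJQ = 21°  [same arc QB]
2. ∠BHJ = 84°  [△BHJ]
3. ∠BHQ = 96°  [linear pair at H on QJ]

∠BHQ = 96°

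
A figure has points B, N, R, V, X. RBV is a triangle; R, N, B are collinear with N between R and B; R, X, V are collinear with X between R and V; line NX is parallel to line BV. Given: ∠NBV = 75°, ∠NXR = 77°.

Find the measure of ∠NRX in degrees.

∠NRX = 28°

1. ∠RBV = 75°  [N on ray BR]
2. ∠BVR = 77°  [NX∥BV, corresponding at X]
3. ∠BRV = 28°  [△RBV]
4. ∠NRX = 28°  [N on RB, X on RV]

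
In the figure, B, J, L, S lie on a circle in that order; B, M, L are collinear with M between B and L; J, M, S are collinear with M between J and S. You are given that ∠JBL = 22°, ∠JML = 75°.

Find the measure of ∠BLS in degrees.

1. ∠JSL = 22°  [same arc JL]
2. ∠BMS = 75°  [vertical angles at M]
3. ∠LMS = 105°  [linear pair at M on BL]
4. ∠BLS = 53°  [△LMS]

∠BLS = 53°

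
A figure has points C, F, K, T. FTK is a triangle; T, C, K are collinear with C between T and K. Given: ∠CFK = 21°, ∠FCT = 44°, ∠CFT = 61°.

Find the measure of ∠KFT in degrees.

∠KFT = 82°

1. ∠CTF = 75°  [△FTC]
2. ∠FCK = 136°  [linear pair at C on TK]
3. ∠FTK = 75°  [C on ray TK]
4. ∠CKF = 23°  [△FCK]
5. ∠FKT = 23°  [C on ray KT]
6. ∠KFT = 82°  [△FTK]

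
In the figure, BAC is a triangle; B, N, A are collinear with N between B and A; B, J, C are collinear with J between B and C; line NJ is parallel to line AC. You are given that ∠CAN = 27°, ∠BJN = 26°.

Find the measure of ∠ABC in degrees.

∠ABC = 127°

1. ∠BAC = 27°  [N on ray AB]
2. ∠ACB = 26°  [NJ∥AC, corresponding at J]
3. ∠ABC = 127°  [△BAC]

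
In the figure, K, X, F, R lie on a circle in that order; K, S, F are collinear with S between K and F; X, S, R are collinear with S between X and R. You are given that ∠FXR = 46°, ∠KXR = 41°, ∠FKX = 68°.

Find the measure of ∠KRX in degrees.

∠KRX = 25°

1. ∠FKR = 46°  [same arc FR]
2. ∠KFR = 41°  [same arc KR]
3. ∠FRX = 68°  [same arc XF]
4. ∠FSR = 71°  [△FSR]
5. ∠KSR = 109°  [linear pair at S on KF]
6. ∠KRX = 25°  [△KSR]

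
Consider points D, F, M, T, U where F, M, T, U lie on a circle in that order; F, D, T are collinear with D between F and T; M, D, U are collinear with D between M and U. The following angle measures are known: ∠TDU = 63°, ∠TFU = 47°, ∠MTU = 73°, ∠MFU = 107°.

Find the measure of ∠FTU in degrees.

1. ∠TMU = 47°  [same arc TU]
2. ∠MUT = 60°  [△MTU]
3. ∠FTU = 57°  [△TDU]

∠FTU = 57°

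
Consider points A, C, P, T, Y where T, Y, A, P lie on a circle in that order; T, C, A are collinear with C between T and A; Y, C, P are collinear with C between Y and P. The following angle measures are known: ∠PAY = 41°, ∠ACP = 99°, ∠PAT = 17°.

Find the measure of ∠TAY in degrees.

∠TAY = 24°

1. ∠PTY = 139°  [cyclic TYAP, opposite ∠T+∠A]
2. ∠PYT = 17°  [same arc TP]
3. ∠TPY = 24°  [△TYP]
4. ∠TAY = 24°  [same arc TY]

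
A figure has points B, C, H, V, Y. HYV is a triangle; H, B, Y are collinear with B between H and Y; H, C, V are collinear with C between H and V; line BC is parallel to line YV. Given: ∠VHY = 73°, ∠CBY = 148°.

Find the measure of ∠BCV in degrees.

1. ∠BHC = 73°  [B on HY, C on HV]
2. ∠CBH = 32°  [linear pair at B on HY]
3. ∠BCH = 75°  [△HBC]
4. ∠BCV = 105°  [linear pair at C on HV]

∠BCV = 105°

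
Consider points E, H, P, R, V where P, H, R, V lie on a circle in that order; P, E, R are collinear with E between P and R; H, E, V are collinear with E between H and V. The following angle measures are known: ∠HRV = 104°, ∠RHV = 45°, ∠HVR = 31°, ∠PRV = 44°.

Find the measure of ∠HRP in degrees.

∠HRP = 60°

1. ∠HPV = 76°  [cyclic PHRV, opposite ∠P+∠R]
2. ∠PHV = 44°  [same arc PV]
3. ∠HVP = 60°  [△PHV]
4. ∠HRP = 60°  [same arc PH]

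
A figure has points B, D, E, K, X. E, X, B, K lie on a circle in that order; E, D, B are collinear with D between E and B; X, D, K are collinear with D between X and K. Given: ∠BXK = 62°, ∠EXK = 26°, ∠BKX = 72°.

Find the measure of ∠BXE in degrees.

1. ∠BEK = 62°  [same arc BK]
2. ∠EBK = 26°  [same arc EK]
3. ∠BKE = 92°  [△EBK]
4. ∠BXE = 88°  [cyclic EXBK, opposite ∠X+∠K]

∠BXE = 88°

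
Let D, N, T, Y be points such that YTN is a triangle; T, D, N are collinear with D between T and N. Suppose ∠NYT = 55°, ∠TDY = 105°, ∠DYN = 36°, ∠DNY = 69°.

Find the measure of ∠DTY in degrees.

∠DTY = 56°

1. ∠TNY = 69°  [D on ray NT]
2. ∠NTY = 56°  [△YTN]
3. ∠DTY = 56°  [D on ray TN]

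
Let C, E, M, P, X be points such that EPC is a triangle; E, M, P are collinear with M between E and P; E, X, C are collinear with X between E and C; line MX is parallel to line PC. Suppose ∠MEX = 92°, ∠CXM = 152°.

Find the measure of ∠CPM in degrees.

∠CPM = 60°

1. ∠EXM = 28°  [linear pair at X on EC]
2. ∠EMX = 60°  [△EMX]
3. ∠PMX = 120°  [linear pair at M on EP]
4. ∠CPM = 60°  [MX∥PC, co-interior at P–M]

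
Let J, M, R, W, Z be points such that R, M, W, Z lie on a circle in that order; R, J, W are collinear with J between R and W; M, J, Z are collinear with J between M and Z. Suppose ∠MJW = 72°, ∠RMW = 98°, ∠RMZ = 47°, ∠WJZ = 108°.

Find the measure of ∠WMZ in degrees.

∠WMZ = 51°

1. ∠RZW = 82°  [cyclic RMWZ, opposite ∠M+∠Z]
2. ∠RWZ = 47°  [same arc RZ]
3. ∠WRZ = 51°  [△RWZ]
4. ∠WMZ = 51°  [same arc WZ]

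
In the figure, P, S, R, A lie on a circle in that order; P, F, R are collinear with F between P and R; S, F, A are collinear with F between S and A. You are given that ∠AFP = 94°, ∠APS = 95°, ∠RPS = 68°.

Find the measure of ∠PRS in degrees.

∠PRS = 59°

1. ∠RFS = 94°  [vertical angles at F]
2. ∠ARS = 85°  [cyclic PSRA, opposite ∠P+∠R]
3. ∠RAS = 68°  [same arc SR]
4. ∠ASR = 27°  [△SRA]
5. ∠PRS = 59°  [△SFR]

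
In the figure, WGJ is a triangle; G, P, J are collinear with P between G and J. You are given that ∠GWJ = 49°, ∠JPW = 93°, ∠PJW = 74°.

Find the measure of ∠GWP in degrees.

1. ∠GPW = 87°  [linear pair at P on GJ]
2. ∠GJW = 74°  [P on ray JG]
3. ∠JGW = 57°  [△WGJ]
4. ∠PGW = 57°  [P on ray GJ]
5. ∠GWP = 36°  [△WGP]

∠GWP = 36°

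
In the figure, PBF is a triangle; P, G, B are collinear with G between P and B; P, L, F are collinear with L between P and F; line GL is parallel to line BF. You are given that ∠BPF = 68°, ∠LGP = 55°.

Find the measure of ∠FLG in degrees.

1. ∠GPL = 68°  [G on PB, L on PF]
2. ∠GLP = 57°  [△PGL]
3. ∠FLG = 123°  [linear pair at L on PF]

∠FLG = 123°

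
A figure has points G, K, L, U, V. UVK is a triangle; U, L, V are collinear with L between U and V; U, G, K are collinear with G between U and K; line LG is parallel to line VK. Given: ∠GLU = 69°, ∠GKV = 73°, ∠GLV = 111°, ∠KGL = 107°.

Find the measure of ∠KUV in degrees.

1. ∠KVU = 69°  [LG∥VK, corresponding at L]
2. ∠UKV = 73°  [G on ray KU]
3. ∠KUV = 38°  [△UVK]

∠KUV = 38°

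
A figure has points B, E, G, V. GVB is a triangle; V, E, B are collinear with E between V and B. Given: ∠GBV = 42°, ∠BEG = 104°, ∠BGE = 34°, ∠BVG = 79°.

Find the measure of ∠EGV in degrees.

∠EGV = 25°

1. ∠GEV = 76°  [linear pair at E on VB]
2. ∠EVG = 79°  [E on ray VB]
3. ∠EGV = 25°  [△GVE]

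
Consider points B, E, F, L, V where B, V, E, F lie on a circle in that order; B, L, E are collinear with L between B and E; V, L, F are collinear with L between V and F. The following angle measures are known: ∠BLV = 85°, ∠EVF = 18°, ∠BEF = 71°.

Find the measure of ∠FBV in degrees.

∠FBV = 42°

1. ∠ELF = 85°  [vertical angles at L]
2. ∠EBF = 18°  [same arc EF]
3. ∠BVF = 71°  [same arc BF]
4. ∠BLF = 95°  [linear pair at L on BE]
5. ∠BFV = 67°  [△BLF]
6. ∠FBV = 42°  [△BVF]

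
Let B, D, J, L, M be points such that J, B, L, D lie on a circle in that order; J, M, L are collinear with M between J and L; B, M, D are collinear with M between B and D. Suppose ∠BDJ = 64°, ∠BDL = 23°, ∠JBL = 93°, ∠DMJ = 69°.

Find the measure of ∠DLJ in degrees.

∠DLJ = 46°

1. ∠DJL = 47°  [△JMD]
2. ∠JDL = 87°  [cyclic JBLD, opposite ∠B+∠D]
3. ∠DLJ = 46°  [△JLD]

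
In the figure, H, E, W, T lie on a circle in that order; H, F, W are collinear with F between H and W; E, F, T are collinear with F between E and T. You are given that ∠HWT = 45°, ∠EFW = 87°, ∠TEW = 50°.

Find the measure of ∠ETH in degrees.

∠ETH = 43°

1. ∠HFT = 87°  [vertical angles at F]
2. ∠THW = 50°  [same arc WT]
3. ∠ETH = 43°  [△HFT]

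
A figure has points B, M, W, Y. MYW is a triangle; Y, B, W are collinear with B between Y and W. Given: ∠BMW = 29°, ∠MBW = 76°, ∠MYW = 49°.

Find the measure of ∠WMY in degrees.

∠WMY = 56°

1. ∠BWM = 75°  [△MBW]
2. ∠MWY = 75°  [B on ray WY]
3. ∠WMY = 56°  [△MYW]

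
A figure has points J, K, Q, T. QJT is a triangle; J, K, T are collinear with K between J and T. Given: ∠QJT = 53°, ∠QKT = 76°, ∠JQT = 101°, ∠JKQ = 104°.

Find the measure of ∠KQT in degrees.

∠KQT = 78°

1. ∠JTQ = 26°  [△QJT]
2. ∠KTQ = 26°  [K on ray TJ]
3. ∠KQT = 78°  [△QKT]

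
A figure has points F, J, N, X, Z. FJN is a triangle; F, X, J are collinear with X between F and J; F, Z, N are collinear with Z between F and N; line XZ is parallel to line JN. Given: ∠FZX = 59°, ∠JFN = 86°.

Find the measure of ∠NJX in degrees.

∠NJX = 35°

1. ∠FNJ = 59°  [XZ∥JN, corresponding at Z]
2. ∠FJN = 35°  [△FJN]
3. ∠NJX = 35°  [X on ray JF]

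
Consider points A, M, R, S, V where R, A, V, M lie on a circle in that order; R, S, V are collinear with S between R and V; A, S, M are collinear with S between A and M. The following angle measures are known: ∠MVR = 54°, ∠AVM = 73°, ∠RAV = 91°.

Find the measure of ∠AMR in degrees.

∠AMR = 19°

1. ∠MAR = 54°  [same arc RM]
2. ∠ARM = 107°  [cyclic RAVM, opposite ∠R+∠V]
3. ∠AMR = 19°  [△RAM]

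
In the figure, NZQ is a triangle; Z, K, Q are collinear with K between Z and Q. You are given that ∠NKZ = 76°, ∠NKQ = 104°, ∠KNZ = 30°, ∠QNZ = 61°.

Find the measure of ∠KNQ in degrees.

∠KNQ = 31°

1. ∠KZN = 74°  [△NZK]
2. ∠NZQ = 74°  [K on ray ZQ]
3. ∠NQZ = 45°  [△NZQ]
4. ∠KQN = 45°  [K on ray QZ]
5. ∠KNQ = 31°  [△NKQ]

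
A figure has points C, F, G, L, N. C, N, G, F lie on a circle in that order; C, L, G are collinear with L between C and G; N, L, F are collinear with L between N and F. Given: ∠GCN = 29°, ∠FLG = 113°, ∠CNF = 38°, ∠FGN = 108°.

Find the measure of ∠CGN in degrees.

1. ∠GFN = 29°  [same arc NG]
2. ∠CLN = 113°  [△CLN]
3. ∠FNG = 43°  [△NGF]
4. ∠GLN = 67°  [linear pair at L on CG]
5. ∠CGN = 70°  [△NLG]

∠CGN = 70°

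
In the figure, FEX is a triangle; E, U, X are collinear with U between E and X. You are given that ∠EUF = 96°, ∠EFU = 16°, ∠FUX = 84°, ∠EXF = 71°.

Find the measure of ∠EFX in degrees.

∠EFX = 41°

1. ∠FEU = 68°  [△FEU]
2. ∠FEX = 68°  [U on ray EX]
3. ∠EFX = 41°  [△FEX]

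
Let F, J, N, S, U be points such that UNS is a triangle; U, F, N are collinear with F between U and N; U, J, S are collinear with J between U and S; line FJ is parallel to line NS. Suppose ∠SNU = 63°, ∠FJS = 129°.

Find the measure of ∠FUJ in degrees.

1. ∠JFU = 63°  [FJ∥NS, corresponding at F]
2. ∠FJU = 51°  [linear pair at J on US]
3. ∠FUJ = 66°  [△UFJ]

∠FUJ = 66°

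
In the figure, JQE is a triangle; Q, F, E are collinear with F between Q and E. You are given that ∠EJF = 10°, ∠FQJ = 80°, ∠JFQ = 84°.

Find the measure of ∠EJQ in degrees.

∠EJQ = 26°

1. ∠EQJ = 80°  [F on ray QE]
2. ∠EFJ = 96°  [linear pair at F on QE]
3. ∠FEJ = 74°  [△JFE]
4. ∠JEQ = 74°  [F on ray EQ]
5. ∠EJQ = 26°  [△JQE]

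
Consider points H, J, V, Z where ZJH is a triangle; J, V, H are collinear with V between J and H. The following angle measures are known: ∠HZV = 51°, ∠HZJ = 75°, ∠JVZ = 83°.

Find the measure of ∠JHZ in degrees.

1. ∠HVZ = 97°  [linear pair at V on JH]
2. ∠VHZ = 32°  [△ZVH]
3. ∠JHZ = 32°  [V on ray HJ]

∠JHZ = 32°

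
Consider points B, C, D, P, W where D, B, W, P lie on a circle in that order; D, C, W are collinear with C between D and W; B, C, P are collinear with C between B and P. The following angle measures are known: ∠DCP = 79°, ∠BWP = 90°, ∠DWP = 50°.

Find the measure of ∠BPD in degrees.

∠BPD = 40°

1. ∠BDP = 90°  [cyclic DBWP, opposite ∠D+∠W]
2. ∠DBP = 50°  [same arc DP]
3. ∠BPD = 40°  [△DBP]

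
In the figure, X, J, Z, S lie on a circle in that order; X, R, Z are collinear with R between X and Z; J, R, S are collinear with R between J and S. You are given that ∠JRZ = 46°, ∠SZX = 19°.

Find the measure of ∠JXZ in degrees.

1. ∠JRX = 134°  [linear pair at R on XZ]
2. ∠SJX = 19°  [same arc XS]
3. ∠JXZ = 27°  [△XRJ]

∠JXZ = 27°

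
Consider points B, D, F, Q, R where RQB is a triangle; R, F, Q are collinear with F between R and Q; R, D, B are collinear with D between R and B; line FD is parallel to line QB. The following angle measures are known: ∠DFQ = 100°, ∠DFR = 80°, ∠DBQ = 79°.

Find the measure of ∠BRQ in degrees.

∠BRQ = 21°

1. ∠BQR = 80°  [FD∥QB, corresponding at F]
2. ∠QBR = 79°  [D on ray BR]
3. ∠BRQ = 21°  [△RQB]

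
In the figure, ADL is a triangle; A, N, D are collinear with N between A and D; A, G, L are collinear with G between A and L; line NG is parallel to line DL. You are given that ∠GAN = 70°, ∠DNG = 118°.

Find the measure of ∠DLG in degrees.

∠DLG = 48°

1. ∠ANG = 62°  [linear pair at N on AD]
2. ∠AGN = 48°  [△ANG]
3. ∠LGN = 132°  [linear pair at G on AL]
4. ∠DLG = 48°  [NG∥DL, co-interior at L–G]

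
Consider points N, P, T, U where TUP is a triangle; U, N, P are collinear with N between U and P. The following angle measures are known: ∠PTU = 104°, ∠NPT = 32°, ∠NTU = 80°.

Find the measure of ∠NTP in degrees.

∠NTP = 24°

1. ∠TPU = 32°  [N on ray PU]
2. ∠PUT = 44°  [△TUP]
3. ∠NUT = 44°  [N on ray UP]
4. ∠TNU = 56°  [△TUN]
5. ∠PNT = 124°  [linear pair at N on UP]
6. ∠NTP = 24°  [△TNP]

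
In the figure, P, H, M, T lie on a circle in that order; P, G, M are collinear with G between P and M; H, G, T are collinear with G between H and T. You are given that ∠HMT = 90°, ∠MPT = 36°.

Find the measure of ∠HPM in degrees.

1. ∠MHT = 36°  [same arc MT]
2. ∠HTM = 54°  [△HMT]
3. ∠HPM = 54°  [same arc HM]

∠HPM = 54°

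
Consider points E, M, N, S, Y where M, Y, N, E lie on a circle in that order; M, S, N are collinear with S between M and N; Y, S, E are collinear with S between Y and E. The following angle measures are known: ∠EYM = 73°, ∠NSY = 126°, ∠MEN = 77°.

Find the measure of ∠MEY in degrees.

∠MEY = 24°

1. ∠ENM = 73°  [same arc ME]
2. ∠ESM = 126°  [vertical angles at S]
3. ∠EMN = 30°  [△MNE]
4. ∠MEY = 24°  [△MSE]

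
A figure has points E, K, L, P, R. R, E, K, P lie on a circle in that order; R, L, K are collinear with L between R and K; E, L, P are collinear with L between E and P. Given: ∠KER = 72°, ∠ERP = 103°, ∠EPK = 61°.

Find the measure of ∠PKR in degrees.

1. ∠KPR = 108°  [cyclic REKP, opposite ∠E+∠P]
2. ∠EKP = 77°  [cyclic REKP, opposite ∠R+∠K]
3. ∠KEP = 42°  [△EKP]
4. ∠KRP = 42°  [same arc KP]
5. ∠PKR = 30°  [△RKP]

∠PKR = 30°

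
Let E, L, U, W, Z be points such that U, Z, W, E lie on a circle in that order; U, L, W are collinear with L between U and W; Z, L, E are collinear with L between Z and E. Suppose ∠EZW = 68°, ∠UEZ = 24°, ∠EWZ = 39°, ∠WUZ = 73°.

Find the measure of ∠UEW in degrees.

1. ∠UWZ = 24°  [same arc UZ]
2. ∠UZW = 83°  [△UZW]
3. ∠UEW = 97°  [cyclic UZWE, opposite ∠Z+∠E]

∠UEW = 97°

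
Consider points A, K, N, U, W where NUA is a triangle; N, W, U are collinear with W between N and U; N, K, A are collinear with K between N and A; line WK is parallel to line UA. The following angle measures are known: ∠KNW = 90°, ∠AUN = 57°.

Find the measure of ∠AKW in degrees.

∠AKW = 147°

1. ∠ANU = 90°  [W on NU, K on NA]
2. ∠NAU = 33°  [△NUA]
3. ∠NKW = 33°  [WK∥UA, corresponding at K]
4. ∠AKW = 147°  [linear pair at K on NA]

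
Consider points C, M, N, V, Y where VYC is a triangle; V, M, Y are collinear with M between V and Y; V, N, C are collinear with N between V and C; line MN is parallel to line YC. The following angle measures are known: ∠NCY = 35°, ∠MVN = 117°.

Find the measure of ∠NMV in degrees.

1. ∠VCY = 35°  [N on ray CV]
2. ∠CVY = 117°  [M on VY, N on VC]
3. ∠CYV = 28°  [△VYC]
4. ∠NMV = 28°  [MN∥YC, corresponding at M]

∠NMV = 28°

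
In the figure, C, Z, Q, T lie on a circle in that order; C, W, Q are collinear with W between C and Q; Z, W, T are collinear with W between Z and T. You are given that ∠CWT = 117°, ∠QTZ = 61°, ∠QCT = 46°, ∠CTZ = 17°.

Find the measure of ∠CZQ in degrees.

1. ∠QCZ = 61°  [same arc ZQ]
2. ∠CQZ = 17°  [same arc CZ]
3. ∠CZQ = 102°  [△CZQ]

∠CZQ = 102°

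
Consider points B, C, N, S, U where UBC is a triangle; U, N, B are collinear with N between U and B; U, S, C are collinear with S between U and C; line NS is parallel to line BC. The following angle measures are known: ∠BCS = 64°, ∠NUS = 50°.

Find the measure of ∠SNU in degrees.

1. ∠BCU = 64°  [S on ray CU]
2. ∠BUC = 50°  [N on UB, S on UC]
3. ∠CBU = 66°  [△UBC]
4. ∠SNU = 66°  [NS∥BC, corresponding at N]

∠SNU = 66°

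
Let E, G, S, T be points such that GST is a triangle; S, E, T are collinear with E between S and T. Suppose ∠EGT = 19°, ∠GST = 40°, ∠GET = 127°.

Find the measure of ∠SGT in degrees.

1. ∠ETG = 34°  [△GET]
2. ∠GTS = 34°  [E on ray TS]
3. ∠SGT = 106°  [△GST]

∠SGT = 106°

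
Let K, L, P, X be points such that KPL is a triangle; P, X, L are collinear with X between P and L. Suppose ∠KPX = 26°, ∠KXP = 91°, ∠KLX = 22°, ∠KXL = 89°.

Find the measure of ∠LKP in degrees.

1. ∠KPL = 26°  [X on ray PL]
2. ∠KLP = 22°  [X on ray LP]
3. ∠LKP = 132°  [△KPL]

∠LKP = 132°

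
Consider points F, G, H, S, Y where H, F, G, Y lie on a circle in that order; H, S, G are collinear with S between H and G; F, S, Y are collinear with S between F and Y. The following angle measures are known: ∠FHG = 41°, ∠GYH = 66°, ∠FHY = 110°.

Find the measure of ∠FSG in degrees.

1. ∠FYG = 41°  [same arc FG]
2. ∠GFH = 114°  [cyclic HFGY, opposite ∠F+∠Y]
3. ∠FGY = 70°  [cyclic HFGY, opposite ∠H+∠G]
4. ∠GFY = 69°  [△FGY]
5. ∠FGH = 25°  [△HFG]
6. ∠FSG = 86°  [△FSG]

∠FSG = 86°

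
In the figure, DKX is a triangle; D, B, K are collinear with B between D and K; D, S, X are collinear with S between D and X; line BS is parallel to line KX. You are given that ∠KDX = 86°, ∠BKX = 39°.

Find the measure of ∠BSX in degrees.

∠BSX = 125°

1. ∠DKX = 39°  [B on ray KD]
2. ∠DXK = 55°  [△DKX]
3. ∠BSD = 55°  [BS∥KX, corresponding at S]
4. ∠BSX = 125°  [linear pair at S on DX]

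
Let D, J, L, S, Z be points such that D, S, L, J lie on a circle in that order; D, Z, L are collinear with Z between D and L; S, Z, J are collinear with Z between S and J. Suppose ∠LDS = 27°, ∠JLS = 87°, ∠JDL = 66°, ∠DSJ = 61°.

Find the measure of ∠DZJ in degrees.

∠DZJ = 88°

1. ∠JDS = 93°  [cyclic DSLJ, opposite ∠D+∠L]
2. ∠DJS = 26°  [△DSJ]
3. ∠DZJ = 88°  [△DZJ]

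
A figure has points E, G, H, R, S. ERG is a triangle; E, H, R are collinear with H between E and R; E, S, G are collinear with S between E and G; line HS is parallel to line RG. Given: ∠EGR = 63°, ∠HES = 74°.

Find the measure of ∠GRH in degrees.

∠GRH = 43°

1. ∠ESH = 63°  [HS∥RG, corresponding at S]
2. ∠EHS = 43°  [△EHS]
3. ∠RHS = 137°  [linear pair at H on ER]
4. ∠GRH = 43°  [HS∥RG, co-interior at R–H]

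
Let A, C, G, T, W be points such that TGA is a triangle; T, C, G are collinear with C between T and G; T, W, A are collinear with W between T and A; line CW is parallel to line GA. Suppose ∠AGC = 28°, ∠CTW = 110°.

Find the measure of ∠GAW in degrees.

∠GAW = 42°

1. ∠AGT = 28°  [C on ray GT]
2. ∠ATG = 110°  [C on TG, W on TA]
3. ∠GAT = 42°  [△TGA]
4. ∠GAW = 42°  [W on ray AT]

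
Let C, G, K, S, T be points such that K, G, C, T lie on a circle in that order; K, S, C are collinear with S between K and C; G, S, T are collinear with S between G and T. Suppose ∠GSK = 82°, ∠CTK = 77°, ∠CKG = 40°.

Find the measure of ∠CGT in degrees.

∠CGT = 45°

1. ∠CSG = 98°  [linear pair at S on KC]
2. ∠CGK = 103°  [cyclic KGCT, opposite ∠G+∠T]
3. ∠GCK = 37°  [△KGC]
4. ∠CGT = 45°  [△GSC]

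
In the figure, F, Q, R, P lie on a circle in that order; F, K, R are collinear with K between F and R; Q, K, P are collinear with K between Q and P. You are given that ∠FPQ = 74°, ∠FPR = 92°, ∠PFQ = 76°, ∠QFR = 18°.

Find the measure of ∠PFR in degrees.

1. ∠FQP = 30°  [△FQP]
2. ∠FRP = 30°  [same arc FP]
3. ∠PFR = 58°  [△FRP]

∠PFR = 58°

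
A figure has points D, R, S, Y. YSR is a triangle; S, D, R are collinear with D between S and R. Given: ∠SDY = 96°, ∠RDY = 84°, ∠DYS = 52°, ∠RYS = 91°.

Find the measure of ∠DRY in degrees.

∠DRY = 57°

1. ∠DSY = 32°  [△YSD]
2. ∠RSY = 32°  [D on ray SR]
3. ∠SRY = 57°  [△YSR]
4. ∠DRY = 57°  [D on ray RS]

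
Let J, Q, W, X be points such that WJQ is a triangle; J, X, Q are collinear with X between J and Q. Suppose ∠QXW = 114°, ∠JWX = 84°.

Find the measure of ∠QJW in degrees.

1. ∠JXW = 66°  [linear pair at X on JQ]
2. ∠WJX = 30°  [△WJX]
3. ∠QJW = 30°  [X on ray JQ]

∠QJW = 30°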